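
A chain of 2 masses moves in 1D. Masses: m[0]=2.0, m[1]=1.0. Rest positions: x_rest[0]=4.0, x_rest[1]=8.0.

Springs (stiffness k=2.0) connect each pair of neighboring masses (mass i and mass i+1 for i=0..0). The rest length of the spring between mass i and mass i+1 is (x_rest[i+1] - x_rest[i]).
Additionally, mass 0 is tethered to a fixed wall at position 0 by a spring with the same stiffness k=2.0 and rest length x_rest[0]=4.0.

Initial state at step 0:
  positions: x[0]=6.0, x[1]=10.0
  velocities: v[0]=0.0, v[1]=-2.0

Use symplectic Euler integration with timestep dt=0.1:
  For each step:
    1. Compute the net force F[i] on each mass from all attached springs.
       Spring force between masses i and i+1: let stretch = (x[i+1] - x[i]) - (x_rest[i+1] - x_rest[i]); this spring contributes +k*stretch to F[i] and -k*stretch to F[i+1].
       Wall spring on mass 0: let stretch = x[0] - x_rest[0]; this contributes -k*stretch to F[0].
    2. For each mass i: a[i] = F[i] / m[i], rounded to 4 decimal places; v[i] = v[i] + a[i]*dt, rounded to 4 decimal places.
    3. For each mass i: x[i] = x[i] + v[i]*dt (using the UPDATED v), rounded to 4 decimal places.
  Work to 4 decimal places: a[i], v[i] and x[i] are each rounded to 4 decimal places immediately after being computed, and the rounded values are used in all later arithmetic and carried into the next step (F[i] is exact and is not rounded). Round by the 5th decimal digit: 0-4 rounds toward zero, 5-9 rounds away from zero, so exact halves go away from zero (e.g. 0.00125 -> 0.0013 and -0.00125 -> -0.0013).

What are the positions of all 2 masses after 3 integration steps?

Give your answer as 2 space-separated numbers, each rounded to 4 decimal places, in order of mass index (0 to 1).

Step 0: x=[6.0000 10.0000] v=[0.0000 -2.0000]
Step 1: x=[5.9800 9.8000] v=[-0.2000 -2.0000]
Step 2: x=[5.9384 9.6036] v=[-0.4160 -1.9640]
Step 3: x=[5.8741 9.4139] v=[-0.6433 -1.8970]

Answer: 5.8741 9.4139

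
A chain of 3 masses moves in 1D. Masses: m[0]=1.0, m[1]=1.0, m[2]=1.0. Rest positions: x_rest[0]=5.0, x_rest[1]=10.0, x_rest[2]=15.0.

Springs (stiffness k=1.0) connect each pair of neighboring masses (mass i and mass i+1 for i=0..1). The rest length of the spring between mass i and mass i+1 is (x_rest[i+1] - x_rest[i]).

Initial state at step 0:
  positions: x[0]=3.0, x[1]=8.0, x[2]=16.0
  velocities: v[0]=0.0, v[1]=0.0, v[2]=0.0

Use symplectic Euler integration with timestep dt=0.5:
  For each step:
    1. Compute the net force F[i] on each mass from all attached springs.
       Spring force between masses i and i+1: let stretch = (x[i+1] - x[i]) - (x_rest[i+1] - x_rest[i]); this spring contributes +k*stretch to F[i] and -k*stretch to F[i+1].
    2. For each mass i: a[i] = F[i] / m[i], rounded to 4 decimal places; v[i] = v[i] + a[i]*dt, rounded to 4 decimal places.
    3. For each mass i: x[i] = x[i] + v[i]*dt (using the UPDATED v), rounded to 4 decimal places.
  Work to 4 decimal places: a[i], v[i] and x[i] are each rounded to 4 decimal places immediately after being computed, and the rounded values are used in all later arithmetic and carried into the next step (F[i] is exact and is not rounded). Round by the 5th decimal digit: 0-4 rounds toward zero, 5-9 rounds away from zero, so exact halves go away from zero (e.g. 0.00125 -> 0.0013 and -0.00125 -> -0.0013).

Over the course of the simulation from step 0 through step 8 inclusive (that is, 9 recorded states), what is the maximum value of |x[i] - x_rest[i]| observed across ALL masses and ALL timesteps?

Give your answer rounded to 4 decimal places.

Answer: 2.3516

Derivation:
Step 0: x=[3.0000 8.0000 16.0000] v=[0.0000 0.0000 0.0000]
Step 1: x=[3.0000 8.7500 15.2500] v=[0.0000 1.5000 -1.5000]
Step 2: x=[3.1875 9.6875 14.1250] v=[0.3750 1.8750 -2.2500]
Step 3: x=[3.7500 10.1094 13.1406] v=[1.1250 0.8438 -1.9688]
Step 4: x=[4.6524 9.6993 12.6484] v=[1.8047 -0.8203 -0.9844]
Step 5: x=[5.5665 8.7647 12.6690] v=[1.8282 -1.8692 0.0411]
Step 6: x=[6.0302 8.0066 12.9635] v=[0.9273 -1.5162 0.5890]
Step 7: x=[5.7380 7.9936 13.2688] v=[-0.5845 -0.0260 0.6106]
Step 8: x=[4.7597 8.7355 13.5053] v=[-1.9567 1.4838 0.4730]
Max displacement = 2.3516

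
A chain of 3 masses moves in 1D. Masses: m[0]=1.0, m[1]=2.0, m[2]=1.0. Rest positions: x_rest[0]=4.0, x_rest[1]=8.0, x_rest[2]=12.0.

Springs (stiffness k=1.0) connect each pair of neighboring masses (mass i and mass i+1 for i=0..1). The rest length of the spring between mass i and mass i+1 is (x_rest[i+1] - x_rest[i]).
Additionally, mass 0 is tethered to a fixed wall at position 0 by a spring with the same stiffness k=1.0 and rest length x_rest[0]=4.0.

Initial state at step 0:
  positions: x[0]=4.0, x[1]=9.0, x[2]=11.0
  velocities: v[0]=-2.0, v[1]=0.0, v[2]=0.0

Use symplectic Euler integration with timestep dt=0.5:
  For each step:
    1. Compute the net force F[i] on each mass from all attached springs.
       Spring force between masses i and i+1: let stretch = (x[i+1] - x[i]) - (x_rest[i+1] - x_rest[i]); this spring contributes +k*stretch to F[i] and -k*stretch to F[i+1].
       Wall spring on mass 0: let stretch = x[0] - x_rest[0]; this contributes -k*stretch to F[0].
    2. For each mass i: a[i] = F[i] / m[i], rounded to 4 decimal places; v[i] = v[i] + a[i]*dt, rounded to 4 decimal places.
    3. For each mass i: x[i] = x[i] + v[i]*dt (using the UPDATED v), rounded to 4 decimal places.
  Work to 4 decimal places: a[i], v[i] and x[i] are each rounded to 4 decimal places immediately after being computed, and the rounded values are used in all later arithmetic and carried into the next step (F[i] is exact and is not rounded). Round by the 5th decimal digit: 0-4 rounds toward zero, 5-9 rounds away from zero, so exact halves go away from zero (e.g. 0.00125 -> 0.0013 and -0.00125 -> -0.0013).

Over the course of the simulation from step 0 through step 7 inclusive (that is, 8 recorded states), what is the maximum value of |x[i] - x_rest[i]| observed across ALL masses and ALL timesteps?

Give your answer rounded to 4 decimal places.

Step 0: x=[4.0000 9.0000 11.0000] v=[-2.0000 0.0000 0.0000]
Step 1: x=[3.2500 8.6250 11.5000] v=[-1.5000 -0.7500 1.0000]
Step 2: x=[3.0313 7.9375 12.2813] v=[-0.4375 -1.3750 1.5625]
Step 3: x=[3.2813 7.1797 12.9766] v=[0.5000 -1.5156 1.3906]
Step 4: x=[3.6856 6.6592 13.2227] v=[0.8086 -1.0410 0.4922]
Step 5: x=[3.9119 6.5875 12.8279] v=[0.4526 -0.1435 -0.7896]
Step 6: x=[3.8291 6.9614 11.8730] v=[-0.1656 0.7477 -1.9098]
Step 7: x=[3.5721 7.5577 10.6902] v=[-0.5140 1.1926 -2.3656]
Max displacement = 1.4125

Answer: 1.4125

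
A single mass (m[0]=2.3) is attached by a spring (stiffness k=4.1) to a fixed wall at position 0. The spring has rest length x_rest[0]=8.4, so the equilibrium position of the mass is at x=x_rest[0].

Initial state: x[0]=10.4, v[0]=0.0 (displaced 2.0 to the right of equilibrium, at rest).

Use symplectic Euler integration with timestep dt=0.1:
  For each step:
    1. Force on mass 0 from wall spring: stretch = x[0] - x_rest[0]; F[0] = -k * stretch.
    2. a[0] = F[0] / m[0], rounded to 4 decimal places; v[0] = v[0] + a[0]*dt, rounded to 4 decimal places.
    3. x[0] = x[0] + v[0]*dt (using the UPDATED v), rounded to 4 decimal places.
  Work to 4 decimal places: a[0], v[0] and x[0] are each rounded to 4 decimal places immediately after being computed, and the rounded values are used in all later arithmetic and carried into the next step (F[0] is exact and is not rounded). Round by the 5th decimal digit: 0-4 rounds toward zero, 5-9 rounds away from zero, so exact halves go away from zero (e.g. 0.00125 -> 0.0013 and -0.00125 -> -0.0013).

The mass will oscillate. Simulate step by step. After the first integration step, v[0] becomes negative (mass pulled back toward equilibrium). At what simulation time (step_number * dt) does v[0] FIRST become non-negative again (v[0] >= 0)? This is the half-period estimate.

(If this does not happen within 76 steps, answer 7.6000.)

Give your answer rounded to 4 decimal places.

Step 0: x=[10.4000] v=[0.0000]
Step 1: x=[10.3644] v=[-0.3565]
Step 2: x=[10.2937] v=[-0.7067]
Step 3: x=[10.1893] v=[-1.0443]
Step 4: x=[10.0530] v=[-1.3633]
Step 5: x=[9.8872] v=[-1.6580]
Step 6: x=[9.6949] v=[-1.9231]
Step 7: x=[9.4795] v=[-2.1539]
Step 8: x=[9.2449] v=[-2.3463]
Step 9: x=[8.9952] v=[-2.4969]
Step 10: x=[8.7349] v=[-2.6030]
Step 11: x=[8.4686] v=[-2.6627]
Step 12: x=[8.2011] v=[-2.6749]
Step 13: x=[7.9372] v=[-2.6394]
Step 14: x=[7.6815] v=[-2.5569]
Step 15: x=[7.4386] v=[-2.4288]
Step 16: x=[7.2129] v=[-2.2574]
Step 17: x=[7.0083] v=[-2.0458]
Step 18: x=[6.8285] v=[-1.7977]
Step 19: x=[6.6767] v=[-1.5176]
Step 20: x=[6.5557] v=[-1.2104]
Step 21: x=[6.4675] v=[-0.8816]
Step 22: x=[6.4138] v=[-0.5371]
Step 23: x=[6.3955] v=[-0.1830]
Step 24: x=[6.4129] v=[0.1743]
First v>=0 after going negative at step 24, time=2.4000

Answer: 2.4000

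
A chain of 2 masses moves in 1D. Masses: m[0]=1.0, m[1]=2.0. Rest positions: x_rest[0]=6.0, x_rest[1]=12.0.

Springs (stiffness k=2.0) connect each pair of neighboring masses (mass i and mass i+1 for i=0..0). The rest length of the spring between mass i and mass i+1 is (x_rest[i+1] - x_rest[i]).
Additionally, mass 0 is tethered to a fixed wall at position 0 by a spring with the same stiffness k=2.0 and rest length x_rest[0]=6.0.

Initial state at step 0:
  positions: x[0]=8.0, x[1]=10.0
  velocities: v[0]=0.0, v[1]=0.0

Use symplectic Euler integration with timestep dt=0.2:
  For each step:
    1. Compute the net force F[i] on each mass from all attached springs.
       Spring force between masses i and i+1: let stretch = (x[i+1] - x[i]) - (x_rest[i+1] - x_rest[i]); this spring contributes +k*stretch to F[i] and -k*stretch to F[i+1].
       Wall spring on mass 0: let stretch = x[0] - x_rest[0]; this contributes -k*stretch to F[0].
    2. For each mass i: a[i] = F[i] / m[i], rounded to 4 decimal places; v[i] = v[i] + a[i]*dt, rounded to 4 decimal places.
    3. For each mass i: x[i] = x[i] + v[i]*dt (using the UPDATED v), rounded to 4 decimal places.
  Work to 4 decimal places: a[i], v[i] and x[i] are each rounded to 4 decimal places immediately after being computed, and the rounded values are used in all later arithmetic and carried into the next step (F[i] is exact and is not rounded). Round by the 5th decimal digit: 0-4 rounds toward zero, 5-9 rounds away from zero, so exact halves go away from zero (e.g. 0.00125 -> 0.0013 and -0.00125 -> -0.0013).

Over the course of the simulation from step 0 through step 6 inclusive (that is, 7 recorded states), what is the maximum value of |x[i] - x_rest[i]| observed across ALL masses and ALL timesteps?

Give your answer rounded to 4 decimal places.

Answer: 3.0556

Derivation:
Step 0: x=[8.0000 10.0000] v=[0.0000 0.0000]
Step 1: x=[7.5200 10.1600] v=[-2.4000 0.8000]
Step 2: x=[6.6496 10.4544] v=[-4.3520 1.4720]
Step 3: x=[5.5516 10.8366] v=[-5.4899 1.9110]
Step 4: x=[4.4323 11.2474] v=[-5.5965 2.0540]
Step 5: x=[3.5036 11.6256] v=[-4.6434 1.8910]
Step 6: x=[2.9444 11.9189] v=[-2.7960 1.4666]
Max displacement = 3.0556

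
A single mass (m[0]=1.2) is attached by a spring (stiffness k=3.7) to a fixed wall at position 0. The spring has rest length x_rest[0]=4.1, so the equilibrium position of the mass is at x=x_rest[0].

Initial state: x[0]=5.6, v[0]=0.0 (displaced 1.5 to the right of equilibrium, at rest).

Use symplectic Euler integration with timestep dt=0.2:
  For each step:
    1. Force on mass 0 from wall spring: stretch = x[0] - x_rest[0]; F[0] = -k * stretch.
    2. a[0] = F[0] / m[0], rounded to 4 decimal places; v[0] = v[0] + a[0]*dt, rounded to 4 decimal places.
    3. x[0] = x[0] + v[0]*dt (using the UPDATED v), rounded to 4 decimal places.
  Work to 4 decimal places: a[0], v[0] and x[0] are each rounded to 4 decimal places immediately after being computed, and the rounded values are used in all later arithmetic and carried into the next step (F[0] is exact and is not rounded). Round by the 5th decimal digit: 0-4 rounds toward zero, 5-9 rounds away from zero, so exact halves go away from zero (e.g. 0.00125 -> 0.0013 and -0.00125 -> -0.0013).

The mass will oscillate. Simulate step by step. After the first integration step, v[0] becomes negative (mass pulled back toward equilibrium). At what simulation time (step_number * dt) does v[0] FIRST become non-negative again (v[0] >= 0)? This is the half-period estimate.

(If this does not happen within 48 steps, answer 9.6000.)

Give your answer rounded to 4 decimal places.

Step 0: x=[5.6000] v=[0.0000]
Step 1: x=[5.4150] v=[-0.9250]
Step 2: x=[5.0678] v=[-1.7359]
Step 3: x=[4.6013] v=[-2.3327]
Step 4: x=[4.0729] v=[-2.6418]
Step 5: x=[3.5479] v=[-2.6251]
Step 6: x=[3.0910] v=[-2.2846]
Step 7: x=[2.7585] v=[-1.6624]
Step 8: x=[2.5915] v=[-0.8351]
Step 9: x=[2.6105] v=[0.0951]
First v>=0 after going negative at step 9, time=1.8000

Answer: 1.8000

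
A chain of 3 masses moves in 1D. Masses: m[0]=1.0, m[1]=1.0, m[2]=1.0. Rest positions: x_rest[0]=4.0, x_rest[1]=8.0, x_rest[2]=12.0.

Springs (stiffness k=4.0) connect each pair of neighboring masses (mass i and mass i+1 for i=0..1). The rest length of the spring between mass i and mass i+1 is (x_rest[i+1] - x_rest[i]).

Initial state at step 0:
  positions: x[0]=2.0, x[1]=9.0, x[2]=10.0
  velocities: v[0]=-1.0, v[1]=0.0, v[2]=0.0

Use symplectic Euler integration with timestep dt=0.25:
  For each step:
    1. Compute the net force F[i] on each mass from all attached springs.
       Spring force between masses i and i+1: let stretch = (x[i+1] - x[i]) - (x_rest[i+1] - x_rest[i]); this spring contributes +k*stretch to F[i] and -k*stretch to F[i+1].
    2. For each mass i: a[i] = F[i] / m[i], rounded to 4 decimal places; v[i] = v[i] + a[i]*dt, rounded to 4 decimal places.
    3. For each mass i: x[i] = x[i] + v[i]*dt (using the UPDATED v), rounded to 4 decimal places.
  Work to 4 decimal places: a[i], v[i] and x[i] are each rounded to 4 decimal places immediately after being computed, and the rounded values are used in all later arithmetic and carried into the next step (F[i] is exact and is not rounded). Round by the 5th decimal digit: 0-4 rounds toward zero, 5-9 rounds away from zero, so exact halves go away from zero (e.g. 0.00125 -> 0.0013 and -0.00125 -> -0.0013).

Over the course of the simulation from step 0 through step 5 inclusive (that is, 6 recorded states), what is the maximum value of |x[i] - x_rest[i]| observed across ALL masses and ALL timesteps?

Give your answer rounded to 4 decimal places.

Answer: 3.4219

Derivation:
Step 0: x=[2.0000 9.0000 10.0000] v=[-1.0000 0.0000 0.0000]
Step 1: x=[2.5000 7.5000 10.7500] v=[2.0000 -6.0000 3.0000]
Step 2: x=[3.2500 5.5625 11.6875] v=[3.0000 -7.7500 3.7500]
Step 3: x=[3.5781 4.5781 12.0938] v=[1.3125 -3.9375 1.6250]
Step 4: x=[3.1562 5.2227 11.6211] v=[-1.6875 2.5782 -1.8907]
Step 5: x=[2.2510 6.9502 10.5488] v=[-3.6210 6.9101 -4.2891]
Max displacement = 3.4219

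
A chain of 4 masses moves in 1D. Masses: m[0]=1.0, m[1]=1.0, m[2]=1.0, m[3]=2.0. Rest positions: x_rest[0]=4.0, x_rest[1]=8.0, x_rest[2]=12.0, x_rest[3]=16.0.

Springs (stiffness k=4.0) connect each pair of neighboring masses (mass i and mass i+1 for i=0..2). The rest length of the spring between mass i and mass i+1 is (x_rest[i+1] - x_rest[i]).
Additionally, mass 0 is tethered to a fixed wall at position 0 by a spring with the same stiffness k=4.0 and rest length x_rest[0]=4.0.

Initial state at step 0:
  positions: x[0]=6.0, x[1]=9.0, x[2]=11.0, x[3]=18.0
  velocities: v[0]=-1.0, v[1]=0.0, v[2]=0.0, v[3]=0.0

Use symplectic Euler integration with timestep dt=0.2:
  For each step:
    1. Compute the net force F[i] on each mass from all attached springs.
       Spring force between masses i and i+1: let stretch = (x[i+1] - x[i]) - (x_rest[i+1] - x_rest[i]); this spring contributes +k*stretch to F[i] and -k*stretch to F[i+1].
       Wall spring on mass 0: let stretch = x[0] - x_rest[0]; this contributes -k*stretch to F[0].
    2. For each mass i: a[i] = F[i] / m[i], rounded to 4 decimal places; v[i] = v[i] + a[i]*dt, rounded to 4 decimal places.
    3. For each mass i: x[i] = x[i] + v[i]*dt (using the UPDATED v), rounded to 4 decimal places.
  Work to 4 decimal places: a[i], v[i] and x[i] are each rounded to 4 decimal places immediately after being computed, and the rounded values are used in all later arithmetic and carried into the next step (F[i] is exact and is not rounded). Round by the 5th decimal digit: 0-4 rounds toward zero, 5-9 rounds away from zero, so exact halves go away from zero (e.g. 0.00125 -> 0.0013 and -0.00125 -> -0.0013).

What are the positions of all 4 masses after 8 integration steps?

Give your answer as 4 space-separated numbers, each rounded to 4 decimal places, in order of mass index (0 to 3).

Step 0: x=[6.0000 9.0000 11.0000 18.0000] v=[-1.0000 0.0000 0.0000 0.0000]
Step 1: x=[5.3200 8.8400 11.8000 17.7600] v=[-3.4000 -0.8000 4.0000 -1.2000]
Step 2: x=[4.3520 8.5904 13.0800 17.3632] v=[-4.8400 -1.2480 6.4000 -1.9840]
Step 3: x=[3.3658 8.3810 14.3270 16.9437] v=[-4.9309 -1.0470 6.2349 -2.0973]
Step 4: x=[2.6435 8.3205 15.0413 16.6349] v=[-3.6114 -0.3024 3.5715 -1.5440]
Step 5: x=[2.4066 8.4270 14.9352 16.5186] v=[-1.1846 0.5326 -0.5303 -0.5814]
Step 6: x=[2.7479 8.6116 14.0412 16.5956] v=[1.7064 0.9228 -4.4701 0.3852]
Step 7: x=[3.5877 8.7267 12.6871 16.7883] v=[4.1990 0.5755 -6.7703 0.9634]
Step 8: x=[4.6757 8.6532 11.3556 16.9729] v=[5.4400 -0.3674 -6.6577 0.9229]

Answer: 4.6757 8.6532 11.3556 16.9729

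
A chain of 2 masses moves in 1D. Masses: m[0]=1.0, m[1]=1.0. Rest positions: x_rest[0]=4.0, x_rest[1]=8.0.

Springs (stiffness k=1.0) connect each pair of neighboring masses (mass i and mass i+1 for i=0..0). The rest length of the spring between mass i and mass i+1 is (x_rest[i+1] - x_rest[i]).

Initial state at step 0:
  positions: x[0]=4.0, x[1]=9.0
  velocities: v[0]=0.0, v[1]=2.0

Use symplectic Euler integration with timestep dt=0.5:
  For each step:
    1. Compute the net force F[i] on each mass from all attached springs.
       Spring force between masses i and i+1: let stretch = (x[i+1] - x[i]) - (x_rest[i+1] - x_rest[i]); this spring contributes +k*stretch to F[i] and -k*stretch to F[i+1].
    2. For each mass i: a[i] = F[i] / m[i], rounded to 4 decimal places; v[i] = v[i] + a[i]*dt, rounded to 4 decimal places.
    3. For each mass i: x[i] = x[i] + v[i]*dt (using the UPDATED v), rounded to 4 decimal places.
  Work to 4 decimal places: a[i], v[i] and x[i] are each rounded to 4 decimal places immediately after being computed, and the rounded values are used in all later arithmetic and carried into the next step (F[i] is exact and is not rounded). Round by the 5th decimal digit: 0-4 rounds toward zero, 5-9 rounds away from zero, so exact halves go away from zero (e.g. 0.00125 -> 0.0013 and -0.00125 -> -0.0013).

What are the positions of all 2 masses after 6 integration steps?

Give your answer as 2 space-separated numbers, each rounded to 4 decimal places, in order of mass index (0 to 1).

Step 0: x=[4.0000 9.0000] v=[0.0000 2.0000]
Step 1: x=[4.2500 9.7500] v=[0.5000 1.5000]
Step 2: x=[4.8750 10.1250] v=[1.2500 0.7500]
Step 3: x=[5.8125 10.1875] v=[1.8750 0.1250]
Step 4: x=[6.8438 10.1563] v=[2.0625 -0.0625]
Step 5: x=[7.7032 10.2970] v=[1.7188 0.2813]
Step 6: x=[8.2111 10.7892] v=[1.0157 0.9844]

Answer: 8.2111 10.7892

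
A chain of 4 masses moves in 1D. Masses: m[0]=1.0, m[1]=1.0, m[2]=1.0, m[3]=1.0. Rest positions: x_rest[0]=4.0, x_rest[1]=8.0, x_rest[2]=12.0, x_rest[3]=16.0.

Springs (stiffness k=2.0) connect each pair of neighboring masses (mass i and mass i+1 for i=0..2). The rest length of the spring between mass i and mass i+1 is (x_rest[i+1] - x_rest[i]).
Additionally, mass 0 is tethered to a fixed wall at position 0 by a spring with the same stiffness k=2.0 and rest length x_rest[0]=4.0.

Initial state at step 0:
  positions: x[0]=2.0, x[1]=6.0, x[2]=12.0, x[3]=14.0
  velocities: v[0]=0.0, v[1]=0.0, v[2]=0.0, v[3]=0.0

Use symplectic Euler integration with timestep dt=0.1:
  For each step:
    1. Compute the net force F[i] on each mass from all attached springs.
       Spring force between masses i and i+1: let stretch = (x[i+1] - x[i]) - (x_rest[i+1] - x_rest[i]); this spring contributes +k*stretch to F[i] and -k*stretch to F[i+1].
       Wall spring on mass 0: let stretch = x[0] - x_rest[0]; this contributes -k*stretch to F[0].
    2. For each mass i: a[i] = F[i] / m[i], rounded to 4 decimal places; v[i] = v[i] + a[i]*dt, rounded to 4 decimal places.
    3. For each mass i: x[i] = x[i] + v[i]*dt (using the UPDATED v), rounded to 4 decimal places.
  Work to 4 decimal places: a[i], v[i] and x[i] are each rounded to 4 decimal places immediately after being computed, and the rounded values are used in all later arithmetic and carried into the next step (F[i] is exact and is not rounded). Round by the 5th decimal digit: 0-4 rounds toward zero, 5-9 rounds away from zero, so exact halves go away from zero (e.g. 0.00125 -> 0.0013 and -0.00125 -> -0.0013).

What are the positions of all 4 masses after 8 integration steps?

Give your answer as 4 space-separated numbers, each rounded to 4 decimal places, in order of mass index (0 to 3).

Answer: 3.2665 7.0112 10.0035 14.9984

Derivation:
Step 0: x=[2.0000 6.0000 12.0000 14.0000] v=[0.0000 0.0000 0.0000 0.0000]
Step 1: x=[2.0400 6.0400 11.9200 14.0400] v=[0.4000 0.4000 -0.8000 0.4000]
Step 2: x=[2.1192 6.1176 11.7648 14.1176] v=[0.7920 0.7760 -1.5520 0.7760]
Step 3: x=[2.2360 6.2282 11.5437 14.2281] v=[1.1678 1.1058 -2.2109 1.1054]
Step 4: x=[2.3879 6.3653 11.2700 14.3650] v=[1.5190 1.3705 -2.7371 1.3685]
Step 5: x=[2.5716 6.5209 10.9601 14.5200] v=[1.8369 1.5560 -3.0990 1.5495]
Step 6: x=[2.7828 6.6863 10.6326 14.6838] v=[2.1124 1.6540 -3.2749 1.6375]
Step 7: x=[3.0165 6.8526 10.3072 14.8465] v=[2.3365 1.6626 -3.2539 1.6273]
Step 8: x=[3.2665 7.0112 10.0035 14.9984] v=[2.5004 1.5863 -3.0370 1.5194]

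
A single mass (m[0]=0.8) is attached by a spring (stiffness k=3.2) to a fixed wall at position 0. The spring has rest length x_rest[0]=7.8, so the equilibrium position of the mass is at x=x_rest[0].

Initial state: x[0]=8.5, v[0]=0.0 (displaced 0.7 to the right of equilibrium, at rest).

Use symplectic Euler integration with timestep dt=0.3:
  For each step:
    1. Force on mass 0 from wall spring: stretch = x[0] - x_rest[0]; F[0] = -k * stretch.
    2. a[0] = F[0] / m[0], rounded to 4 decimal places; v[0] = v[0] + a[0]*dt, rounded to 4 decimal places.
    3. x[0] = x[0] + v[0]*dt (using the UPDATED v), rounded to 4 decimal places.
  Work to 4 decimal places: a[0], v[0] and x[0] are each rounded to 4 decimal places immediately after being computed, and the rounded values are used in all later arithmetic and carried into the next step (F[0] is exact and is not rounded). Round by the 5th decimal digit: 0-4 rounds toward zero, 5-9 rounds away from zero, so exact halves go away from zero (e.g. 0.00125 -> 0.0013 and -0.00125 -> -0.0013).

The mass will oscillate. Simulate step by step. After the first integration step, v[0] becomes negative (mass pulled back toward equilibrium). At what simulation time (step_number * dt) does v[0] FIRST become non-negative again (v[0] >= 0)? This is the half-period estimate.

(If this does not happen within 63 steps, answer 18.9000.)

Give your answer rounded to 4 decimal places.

Step 0: x=[8.5000] v=[0.0000]
Step 1: x=[8.2480] v=[-0.8400]
Step 2: x=[7.8347] v=[-1.3776]
Step 3: x=[7.4089] v=[-1.4192]
Step 4: x=[7.1239] v=[-0.9499]
Step 5: x=[7.0823] v=[-0.1386]
Step 6: x=[7.2991] v=[0.7226]
First v>=0 after going negative at step 6, time=1.8000

Answer: 1.8000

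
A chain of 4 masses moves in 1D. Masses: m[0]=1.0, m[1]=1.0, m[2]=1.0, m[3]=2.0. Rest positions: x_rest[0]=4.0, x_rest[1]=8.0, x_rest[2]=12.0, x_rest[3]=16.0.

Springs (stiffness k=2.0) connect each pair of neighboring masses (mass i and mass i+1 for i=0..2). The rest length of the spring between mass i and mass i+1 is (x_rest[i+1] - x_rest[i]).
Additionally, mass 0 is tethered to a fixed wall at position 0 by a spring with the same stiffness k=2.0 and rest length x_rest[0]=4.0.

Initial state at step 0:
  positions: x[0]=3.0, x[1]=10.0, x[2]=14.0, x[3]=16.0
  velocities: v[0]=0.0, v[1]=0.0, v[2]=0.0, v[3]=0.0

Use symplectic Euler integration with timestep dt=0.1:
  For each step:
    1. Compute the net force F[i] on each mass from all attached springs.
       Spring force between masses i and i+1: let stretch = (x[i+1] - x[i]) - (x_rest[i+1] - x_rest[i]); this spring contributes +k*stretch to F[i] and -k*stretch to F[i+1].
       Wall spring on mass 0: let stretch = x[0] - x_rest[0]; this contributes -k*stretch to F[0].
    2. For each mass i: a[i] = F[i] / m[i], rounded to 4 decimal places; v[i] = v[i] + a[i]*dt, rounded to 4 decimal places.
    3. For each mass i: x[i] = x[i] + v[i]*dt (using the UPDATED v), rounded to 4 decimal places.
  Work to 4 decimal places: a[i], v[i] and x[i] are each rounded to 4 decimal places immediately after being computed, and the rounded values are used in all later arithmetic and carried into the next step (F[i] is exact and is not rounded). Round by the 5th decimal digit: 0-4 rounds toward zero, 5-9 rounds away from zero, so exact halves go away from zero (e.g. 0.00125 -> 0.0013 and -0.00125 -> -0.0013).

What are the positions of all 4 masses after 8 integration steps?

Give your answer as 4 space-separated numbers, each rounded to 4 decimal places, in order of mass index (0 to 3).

Answer: 5.0604 8.4259 12.7352 16.6005

Derivation:
Step 0: x=[3.0000 10.0000 14.0000 16.0000] v=[0.0000 0.0000 0.0000 0.0000]
Step 1: x=[3.0800 9.9400 13.9600 16.0200] v=[0.8000 -0.6000 -0.4000 0.2000]
Step 2: x=[3.2356 9.8232 13.8808 16.0594] v=[1.5560 -1.1680 -0.7920 0.3940]
Step 3: x=[3.4582 9.6558 13.7640 16.1170] v=[2.2264 -1.6740 -1.1678 0.5761]
Step 4: x=[3.7356 9.4466 13.6121 16.1911] v=[2.7743 -2.0919 -1.5188 0.7408]
Step 5: x=[4.0525 9.2065 13.4285 16.2794] v=[3.1694 -2.4010 -1.8361 0.8829]
Step 6: x=[4.3915 8.9478 13.2175 16.3792] v=[3.3897 -2.5874 -2.1103 0.9978]
Step 7: x=[4.7338 8.6833 12.9843 16.4874] v=[3.4227 -2.6447 -2.3319 1.0816]
Step 8: x=[5.0604 8.4259 12.7352 16.6005] v=[3.2658 -2.5744 -2.4915 1.1313]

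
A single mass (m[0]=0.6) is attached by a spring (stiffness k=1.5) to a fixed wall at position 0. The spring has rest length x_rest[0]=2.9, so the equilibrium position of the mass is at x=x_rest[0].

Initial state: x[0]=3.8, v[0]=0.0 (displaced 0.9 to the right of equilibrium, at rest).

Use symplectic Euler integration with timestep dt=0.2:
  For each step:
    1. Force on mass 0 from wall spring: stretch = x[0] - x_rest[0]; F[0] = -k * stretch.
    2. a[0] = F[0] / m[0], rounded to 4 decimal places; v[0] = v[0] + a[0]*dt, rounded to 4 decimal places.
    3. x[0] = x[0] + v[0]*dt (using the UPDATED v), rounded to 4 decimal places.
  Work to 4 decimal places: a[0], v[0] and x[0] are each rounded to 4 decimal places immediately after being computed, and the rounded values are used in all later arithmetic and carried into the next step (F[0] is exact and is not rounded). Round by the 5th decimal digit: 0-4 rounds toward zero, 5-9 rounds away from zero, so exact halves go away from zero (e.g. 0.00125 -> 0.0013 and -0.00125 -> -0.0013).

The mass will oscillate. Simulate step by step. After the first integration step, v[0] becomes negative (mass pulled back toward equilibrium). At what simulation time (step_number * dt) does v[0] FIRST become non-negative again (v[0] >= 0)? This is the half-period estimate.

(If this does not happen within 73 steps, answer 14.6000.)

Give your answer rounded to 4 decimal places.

Step 0: x=[3.8000] v=[0.0000]
Step 1: x=[3.7100] v=[-0.4500]
Step 2: x=[3.5390] v=[-0.8550]
Step 3: x=[3.3041] v=[-1.1745]
Step 4: x=[3.0288] v=[-1.3766]
Step 5: x=[2.7406] v=[-1.4410]
Step 6: x=[2.4683] v=[-1.3613]
Step 7: x=[2.2392] v=[-1.1454]
Step 8: x=[2.0762] v=[-0.8150]
Step 9: x=[1.9956] v=[-0.4031]
Step 10: x=[2.0054] v=[0.0491]
First v>=0 after going negative at step 10, time=2.0000

Answer: 2.0000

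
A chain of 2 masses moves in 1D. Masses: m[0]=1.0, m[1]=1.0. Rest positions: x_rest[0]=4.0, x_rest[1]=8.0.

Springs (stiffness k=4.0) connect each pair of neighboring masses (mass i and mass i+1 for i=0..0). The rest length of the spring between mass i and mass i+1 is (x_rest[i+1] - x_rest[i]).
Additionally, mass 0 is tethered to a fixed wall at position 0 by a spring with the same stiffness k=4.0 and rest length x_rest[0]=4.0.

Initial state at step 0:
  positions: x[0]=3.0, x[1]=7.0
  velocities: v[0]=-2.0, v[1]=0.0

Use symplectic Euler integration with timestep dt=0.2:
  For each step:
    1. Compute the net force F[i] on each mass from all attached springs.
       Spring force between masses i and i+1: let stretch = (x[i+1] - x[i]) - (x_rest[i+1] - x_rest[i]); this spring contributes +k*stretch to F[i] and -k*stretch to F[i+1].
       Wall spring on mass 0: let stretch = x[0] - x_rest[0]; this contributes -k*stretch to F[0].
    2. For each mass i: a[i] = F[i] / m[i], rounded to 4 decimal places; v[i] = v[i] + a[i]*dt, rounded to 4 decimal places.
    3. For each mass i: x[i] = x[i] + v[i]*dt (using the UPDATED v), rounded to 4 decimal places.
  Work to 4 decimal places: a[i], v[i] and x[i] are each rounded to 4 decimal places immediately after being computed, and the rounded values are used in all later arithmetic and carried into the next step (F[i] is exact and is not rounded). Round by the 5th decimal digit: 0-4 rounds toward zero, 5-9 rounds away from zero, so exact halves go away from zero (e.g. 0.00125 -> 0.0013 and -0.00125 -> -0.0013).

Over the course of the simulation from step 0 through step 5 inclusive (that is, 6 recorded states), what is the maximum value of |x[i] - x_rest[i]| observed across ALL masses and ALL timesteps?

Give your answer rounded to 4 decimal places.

Answer: 1.2432

Derivation:
Step 0: x=[3.0000 7.0000] v=[-2.0000 0.0000]
Step 1: x=[2.7600 7.0000] v=[-1.2000 0.0000]
Step 2: x=[2.7568 6.9616] v=[-0.0160 -0.1920]
Step 3: x=[2.9853 6.8904] v=[1.1424 -0.3558]
Step 4: x=[3.3609 6.8344] v=[1.8782 -0.2799]
Step 5: x=[3.7546 6.8627] v=[1.9683 0.1413]
Max displacement = 1.2432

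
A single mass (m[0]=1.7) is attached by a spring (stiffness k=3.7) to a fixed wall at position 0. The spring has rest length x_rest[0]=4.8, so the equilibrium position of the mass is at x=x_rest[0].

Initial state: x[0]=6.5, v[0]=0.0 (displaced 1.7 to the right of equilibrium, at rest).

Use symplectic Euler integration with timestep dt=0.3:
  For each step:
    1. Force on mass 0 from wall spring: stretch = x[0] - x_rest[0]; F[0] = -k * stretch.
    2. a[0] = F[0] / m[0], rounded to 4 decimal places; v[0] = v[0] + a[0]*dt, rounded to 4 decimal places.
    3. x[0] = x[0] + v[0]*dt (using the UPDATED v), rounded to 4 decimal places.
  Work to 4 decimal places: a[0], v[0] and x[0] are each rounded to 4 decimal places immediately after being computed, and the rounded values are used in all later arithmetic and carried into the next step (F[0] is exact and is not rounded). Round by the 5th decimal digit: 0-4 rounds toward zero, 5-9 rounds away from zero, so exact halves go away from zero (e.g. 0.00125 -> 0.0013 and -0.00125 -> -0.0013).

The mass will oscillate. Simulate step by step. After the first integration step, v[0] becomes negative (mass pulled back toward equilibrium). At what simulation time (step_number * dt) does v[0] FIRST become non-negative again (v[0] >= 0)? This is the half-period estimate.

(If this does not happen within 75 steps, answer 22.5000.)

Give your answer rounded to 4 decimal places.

Answer: 2.4000

Derivation:
Step 0: x=[6.5000] v=[0.0000]
Step 1: x=[6.1670] v=[-1.1100]
Step 2: x=[5.5662] v=[-2.0026]
Step 3: x=[4.8153] v=[-2.5029]
Step 4: x=[4.0614] v=[-2.5129]
Step 5: x=[3.4522] v=[-2.0307]
Step 6: x=[3.1070] v=[-1.1507]
Step 7: x=[3.0934] v=[-0.0453]
Step 8: x=[3.4141] v=[1.0690]
First v>=0 after going negative at step 8, time=2.4000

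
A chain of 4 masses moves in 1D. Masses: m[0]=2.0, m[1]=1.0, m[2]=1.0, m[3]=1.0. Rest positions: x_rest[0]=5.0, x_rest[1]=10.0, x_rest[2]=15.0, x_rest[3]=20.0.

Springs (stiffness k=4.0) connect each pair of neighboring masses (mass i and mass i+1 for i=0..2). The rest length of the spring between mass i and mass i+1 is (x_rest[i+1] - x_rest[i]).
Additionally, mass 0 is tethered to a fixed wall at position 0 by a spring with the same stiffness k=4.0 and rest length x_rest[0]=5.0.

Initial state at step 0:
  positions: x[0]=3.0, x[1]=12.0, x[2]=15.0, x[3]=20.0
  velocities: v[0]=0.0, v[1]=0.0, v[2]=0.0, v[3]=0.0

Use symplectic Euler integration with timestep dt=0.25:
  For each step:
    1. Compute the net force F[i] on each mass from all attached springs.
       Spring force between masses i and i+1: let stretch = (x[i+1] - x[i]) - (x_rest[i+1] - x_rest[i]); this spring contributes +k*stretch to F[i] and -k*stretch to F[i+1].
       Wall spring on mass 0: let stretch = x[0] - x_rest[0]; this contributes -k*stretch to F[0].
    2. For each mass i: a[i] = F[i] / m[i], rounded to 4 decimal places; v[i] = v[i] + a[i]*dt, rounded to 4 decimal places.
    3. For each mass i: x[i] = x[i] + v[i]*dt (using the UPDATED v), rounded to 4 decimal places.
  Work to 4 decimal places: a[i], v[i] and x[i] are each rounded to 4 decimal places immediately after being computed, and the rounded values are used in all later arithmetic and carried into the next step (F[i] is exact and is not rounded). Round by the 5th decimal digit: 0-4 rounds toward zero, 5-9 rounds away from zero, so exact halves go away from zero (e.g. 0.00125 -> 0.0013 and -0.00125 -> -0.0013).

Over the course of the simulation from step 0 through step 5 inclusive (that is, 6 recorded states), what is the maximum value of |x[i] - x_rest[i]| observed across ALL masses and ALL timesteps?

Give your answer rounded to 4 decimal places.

Step 0: x=[3.0000 12.0000 15.0000 20.0000] v=[0.0000 0.0000 0.0000 0.0000]
Step 1: x=[3.7500 10.5000 15.5000 20.0000] v=[3.0000 -6.0000 2.0000 0.0000]
Step 2: x=[4.8750 8.5625 15.8750 20.1250] v=[4.5000 -7.7500 1.5000 0.5000]
Step 3: x=[5.8516 7.5313 15.4844 20.4375] v=[3.9063 -4.1250 -1.5625 1.2500]
Step 4: x=[6.3067 8.0684 14.3438 20.7617] v=[1.8204 2.1484 -4.5625 1.2969]
Step 5: x=[6.1937 9.7339 13.2388 20.7315] v=[-0.4521 6.6621 -4.4200 -0.1210]
Max displacement = 2.4687

Answer: 2.4687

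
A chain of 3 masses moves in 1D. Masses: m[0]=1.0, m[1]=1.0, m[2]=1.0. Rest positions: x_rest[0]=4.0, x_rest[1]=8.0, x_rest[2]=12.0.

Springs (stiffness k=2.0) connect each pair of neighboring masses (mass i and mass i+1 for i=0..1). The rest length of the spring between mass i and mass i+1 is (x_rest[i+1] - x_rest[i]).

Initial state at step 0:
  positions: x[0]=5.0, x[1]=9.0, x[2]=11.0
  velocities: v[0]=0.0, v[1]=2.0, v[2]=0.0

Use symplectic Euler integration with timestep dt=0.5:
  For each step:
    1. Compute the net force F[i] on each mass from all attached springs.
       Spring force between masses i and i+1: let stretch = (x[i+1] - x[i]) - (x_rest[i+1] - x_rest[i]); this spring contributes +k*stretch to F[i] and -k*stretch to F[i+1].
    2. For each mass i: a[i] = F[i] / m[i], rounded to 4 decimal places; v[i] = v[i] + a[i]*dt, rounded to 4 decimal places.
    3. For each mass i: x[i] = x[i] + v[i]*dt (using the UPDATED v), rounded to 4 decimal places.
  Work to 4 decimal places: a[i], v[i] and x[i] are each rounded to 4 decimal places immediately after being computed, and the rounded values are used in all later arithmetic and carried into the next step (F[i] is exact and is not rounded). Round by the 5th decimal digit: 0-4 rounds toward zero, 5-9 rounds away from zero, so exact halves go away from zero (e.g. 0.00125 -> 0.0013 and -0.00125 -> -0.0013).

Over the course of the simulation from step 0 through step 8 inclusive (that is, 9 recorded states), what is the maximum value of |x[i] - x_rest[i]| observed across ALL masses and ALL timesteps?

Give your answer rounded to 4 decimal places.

Answer: 4.2813

Derivation:
Step 0: x=[5.0000 9.0000 11.0000] v=[0.0000 2.0000 0.0000]
Step 1: x=[5.0000 9.0000 12.0000] v=[0.0000 0.0000 2.0000]
Step 2: x=[5.0000 8.5000 13.5000] v=[0.0000 -1.0000 3.0000]
Step 3: x=[4.7500 8.7500 14.5000] v=[-0.5000 0.5000 2.0000]
Step 4: x=[4.5000 9.8750 14.6250] v=[-0.5000 2.2500 0.2500]
Step 5: x=[4.9375 10.6875 14.3750] v=[0.8750 1.6250 -0.5000]
Step 6: x=[6.2500 10.4688 14.2813] v=[2.6250 -0.4375 -0.1875]
Step 7: x=[7.6719 10.0469 14.2813] v=[2.8438 -0.8438 0.0000]
Step 8: x=[8.2813 10.5547 14.1641] v=[1.2188 1.0156 -0.2344]
Max displacement = 4.2813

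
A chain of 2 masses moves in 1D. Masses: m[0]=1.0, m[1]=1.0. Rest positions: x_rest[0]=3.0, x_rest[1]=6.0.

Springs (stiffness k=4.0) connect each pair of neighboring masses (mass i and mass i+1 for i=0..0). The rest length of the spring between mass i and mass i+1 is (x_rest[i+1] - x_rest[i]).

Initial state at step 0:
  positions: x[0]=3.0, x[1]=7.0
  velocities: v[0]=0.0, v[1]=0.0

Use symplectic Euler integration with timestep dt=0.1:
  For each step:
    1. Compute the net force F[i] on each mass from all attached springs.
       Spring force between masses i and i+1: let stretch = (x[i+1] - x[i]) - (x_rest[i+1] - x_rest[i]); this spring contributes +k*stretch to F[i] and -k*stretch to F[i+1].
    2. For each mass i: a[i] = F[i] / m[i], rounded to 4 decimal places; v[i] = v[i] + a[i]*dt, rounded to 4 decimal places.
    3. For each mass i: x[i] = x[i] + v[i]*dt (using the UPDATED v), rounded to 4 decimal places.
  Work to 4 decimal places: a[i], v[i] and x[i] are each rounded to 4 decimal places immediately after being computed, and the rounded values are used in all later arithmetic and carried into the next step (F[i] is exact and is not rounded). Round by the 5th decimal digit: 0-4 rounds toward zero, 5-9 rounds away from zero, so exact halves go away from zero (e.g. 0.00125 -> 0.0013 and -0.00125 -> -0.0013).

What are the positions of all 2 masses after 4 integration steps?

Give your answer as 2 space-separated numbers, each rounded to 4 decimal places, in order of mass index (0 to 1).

Step 0: x=[3.0000 7.0000] v=[0.0000 0.0000]
Step 1: x=[3.0400 6.9600] v=[0.4000 -0.4000]
Step 2: x=[3.1168 6.8832] v=[0.7680 -0.7680]
Step 3: x=[3.2243 6.7757] v=[1.0746 -1.0746]
Step 4: x=[3.3538 6.6462] v=[1.2952 -1.2952]

Answer: 3.3538 6.6462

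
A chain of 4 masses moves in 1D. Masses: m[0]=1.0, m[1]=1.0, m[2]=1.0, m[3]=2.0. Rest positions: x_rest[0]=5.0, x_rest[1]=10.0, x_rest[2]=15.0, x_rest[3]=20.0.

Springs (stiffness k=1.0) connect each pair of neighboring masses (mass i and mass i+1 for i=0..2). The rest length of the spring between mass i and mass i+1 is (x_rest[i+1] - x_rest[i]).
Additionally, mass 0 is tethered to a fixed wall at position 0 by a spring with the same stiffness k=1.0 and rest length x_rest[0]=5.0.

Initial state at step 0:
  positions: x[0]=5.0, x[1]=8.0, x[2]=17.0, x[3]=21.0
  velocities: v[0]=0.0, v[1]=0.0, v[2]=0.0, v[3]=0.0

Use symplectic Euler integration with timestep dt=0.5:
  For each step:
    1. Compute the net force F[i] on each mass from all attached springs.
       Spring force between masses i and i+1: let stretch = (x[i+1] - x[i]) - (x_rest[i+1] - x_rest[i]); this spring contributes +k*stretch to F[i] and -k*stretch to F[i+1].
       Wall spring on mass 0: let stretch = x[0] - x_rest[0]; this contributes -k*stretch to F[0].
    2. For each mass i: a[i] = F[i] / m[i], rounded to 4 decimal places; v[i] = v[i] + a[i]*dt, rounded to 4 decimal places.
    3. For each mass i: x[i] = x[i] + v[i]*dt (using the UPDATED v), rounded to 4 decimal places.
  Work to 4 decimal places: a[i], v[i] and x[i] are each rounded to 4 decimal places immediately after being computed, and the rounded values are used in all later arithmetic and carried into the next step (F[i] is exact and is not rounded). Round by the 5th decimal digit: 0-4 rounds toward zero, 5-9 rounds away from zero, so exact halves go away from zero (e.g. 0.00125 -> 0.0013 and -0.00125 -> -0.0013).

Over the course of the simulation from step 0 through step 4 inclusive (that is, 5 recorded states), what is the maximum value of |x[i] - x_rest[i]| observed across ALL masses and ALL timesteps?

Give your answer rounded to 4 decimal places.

Answer: 2.0704

Derivation:
Step 0: x=[5.0000 8.0000 17.0000 21.0000] v=[0.0000 0.0000 0.0000 0.0000]
Step 1: x=[4.5000 9.5000 15.7500 21.1250] v=[-1.0000 3.0000 -2.5000 0.2500]
Step 2: x=[4.1250 11.3125 14.2813 21.2032] v=[-0.7500 3.6250 -2.9375 0.1563]
Step 3: x=[4.5157 12.0704 13.8008 21.0411] v=[0.7813 1.5157 -0.9610 -0.3242]
Step 4: x=[5.6661 11.3722 14.6978 20.5990] v=[2.3008 -1.3965 1.7940 -0.8843]
Max displacement = 2.0704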